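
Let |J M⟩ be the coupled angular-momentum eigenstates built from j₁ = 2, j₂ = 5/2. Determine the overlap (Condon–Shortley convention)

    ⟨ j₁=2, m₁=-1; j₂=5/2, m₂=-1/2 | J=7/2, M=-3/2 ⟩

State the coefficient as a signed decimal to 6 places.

-0.308607

√[8·1!3!4!/9! · 1!3!2!3!2!5!] = √(384/7)
  +(−1)^0/∏(0,1,3,2,0,2)! = 1/24  (running 1/24)
  +(−1)^1/∏(1,0,2,1,1,3)! = -1/12  (running -1/24)
⟨..|..⟩ = √(384/7)·(-1/24) = -0.308607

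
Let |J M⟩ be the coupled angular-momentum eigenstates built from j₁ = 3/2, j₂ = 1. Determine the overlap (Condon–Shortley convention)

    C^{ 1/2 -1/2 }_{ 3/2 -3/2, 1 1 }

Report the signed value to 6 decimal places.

+0.707107

√[2·2!1!0!/4! · 0!3!2!0!0!1!] = √(2)
  +(−1)^2/∏(2,0,1,0,0,0)! = 1/2  (running 1/2)
⟨..|..⟩ = √(2)·(1/2) = +0.707107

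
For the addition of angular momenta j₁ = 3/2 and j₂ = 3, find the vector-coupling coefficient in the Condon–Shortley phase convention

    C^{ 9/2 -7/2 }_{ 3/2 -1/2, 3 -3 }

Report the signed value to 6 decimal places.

triangle: 0!×3!×6!/10! = 4320/3628800
(j±m)!: 1!×2!×0!×6!×1!×8! = 58060800
prefactor² = (2J+1)×Δ×N² = 691200
  k=0: +1/(0!×0!×2!×0!×1!×6!) = 1/1440
Σ = 1/1440  ⇒  CG² = 691200×1/1440² = 1/3
CG = +√(1/3) = +0.577350

+√(1/3) = +0.577350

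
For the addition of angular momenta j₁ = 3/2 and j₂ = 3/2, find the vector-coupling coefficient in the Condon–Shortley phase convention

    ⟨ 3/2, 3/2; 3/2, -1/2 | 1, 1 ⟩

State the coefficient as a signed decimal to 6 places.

+0.547723  (= +√(3/10))

triangle: 2!*1!*1!/5! = 2/120
(j±m)!: 3!*0!*1!*2!*2!*0! = 24
prefactor² = (2J+1)*Δ*N² = 6/5
  k=0: +1/(0!*2!*0!*1!*1!*0!) = 1/2
Σ = 1/2  ⇒  CG² = 6/5*1/2² = 3/10
CG = +√(3/10) = +0.547723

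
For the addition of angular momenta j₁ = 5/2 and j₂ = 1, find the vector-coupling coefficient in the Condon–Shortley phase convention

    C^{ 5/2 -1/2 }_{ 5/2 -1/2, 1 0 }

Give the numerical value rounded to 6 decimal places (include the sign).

-0.169031  (= −√(1/35))

triangle: 1!×4!×1!/7! = 24/5040
(j±m)!: 2!×3!×1!×1!×2!×3! = 144
prefactor² = (2J+1)×Δ×N² = 144/35
  k=0: +1/(0!×1!×3!×1!×1!×0!) = 1/6
  k=1: −1/(1!×0!×2!×0!×2!×1!) = -1/4
Σ = -1/12  ⇒  CG² = 144/35×(-1/12)² = 1/35
CG = −√(1/35) = -0.169031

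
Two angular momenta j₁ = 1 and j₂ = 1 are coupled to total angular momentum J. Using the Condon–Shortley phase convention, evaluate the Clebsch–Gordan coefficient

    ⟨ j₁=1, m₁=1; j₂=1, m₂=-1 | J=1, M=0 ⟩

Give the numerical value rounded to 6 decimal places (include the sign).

j₁+j₂−J=1  J+j₁−j₂=1  J−j₁+j₂=1  j₁+j₂+J+1=4
(j₁±m₁, j₂±m₂, J±M) = (2,0,0,2,1,1)
P² = 1/2
sum k=0..0:
  [0] +1/1 = 1
S = 1
C² = P²·S² = 1/2 ; C = +0.707107

+√(1/2) ≈ +0.707107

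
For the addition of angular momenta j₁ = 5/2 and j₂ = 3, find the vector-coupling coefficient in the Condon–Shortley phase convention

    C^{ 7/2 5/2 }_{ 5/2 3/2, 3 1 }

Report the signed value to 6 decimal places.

-0.398410  (= −√(10/63))

√[8·2!3!4!/10! · 4!1!4!2!6!1!] = √(18432/35)
  +(−1)^0/∏(0,2,1,4,2,0)! = 1/96  (running 1/96)
  +(−1)^1/∏(1,1,0,3,3,1)! = -1/36  (running -5/288)
⟨..|..⟩ = √(18432/35)·(-5/288) = -0.398410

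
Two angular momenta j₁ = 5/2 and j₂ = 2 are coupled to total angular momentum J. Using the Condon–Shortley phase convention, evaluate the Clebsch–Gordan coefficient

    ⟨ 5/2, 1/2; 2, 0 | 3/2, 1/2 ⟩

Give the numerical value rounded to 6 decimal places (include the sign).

−√(2/35) ≈ -0.239046

√[4·3!2!1!/7! · 3!2!2!2!2!1!] = √(32/35)
  +(−1)^1/∏(1,2,1,1,1,0)! = -1/2  (running -1/2)
  +(−1)^2/∏(2,1,0,0,2,1)! = 1/4  (running -1/4)
⟨..|..⟩ = √(32/35)·(-1/4) = -0.239046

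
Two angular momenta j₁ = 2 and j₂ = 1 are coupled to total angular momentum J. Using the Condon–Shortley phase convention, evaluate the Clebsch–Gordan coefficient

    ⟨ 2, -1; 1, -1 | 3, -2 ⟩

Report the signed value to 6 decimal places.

+0.816497

triangle: 0!·4!·2!/7! = 48/5040
(j±m)!: 1!·3!·0!·2!·1!·5! = 1440
prefactor² = (2J+1)·Δ·N² = 96
  k=0: +1/(0!·0!·3!·0!·1!·2!) = 1/12
Σ = 1/12  ⇒  CG² = 96·1/12² = 2/3
CG = +√(2/3) = +0.816497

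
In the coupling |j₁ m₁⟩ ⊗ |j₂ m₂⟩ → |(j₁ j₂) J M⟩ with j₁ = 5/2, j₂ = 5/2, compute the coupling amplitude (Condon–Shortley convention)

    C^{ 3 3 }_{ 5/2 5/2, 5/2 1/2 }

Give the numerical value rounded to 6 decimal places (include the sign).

√[7·2!3!3!/9! · 5!0!3!2!6!0!] = √(1440)
  +(−1)^0/∏(0,2,0,3,3,0)! = 1/72  (running 1/72)
⟨..|..⟩ = √(1440)·(1/72) = +0.527046

+√(5/18) = +0.527046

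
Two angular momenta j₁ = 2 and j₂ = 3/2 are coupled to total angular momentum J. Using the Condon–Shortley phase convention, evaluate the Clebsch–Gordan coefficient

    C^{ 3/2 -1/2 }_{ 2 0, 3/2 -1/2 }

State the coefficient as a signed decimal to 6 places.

j₁+j₂−J=2  J+j₁−j₂=2  J−j₁+j₂=1  j₁+j₂+J+1=6
(j₁±m₁, j₂±m₂, J±M) = (2,2,1,2,1,2)
P² = 16/45
sum k=0..1:
  [0] +1/4 = 1/4
  [1] −1/1 = -1
S = -3/4
C² = P²·S² = 1/5 ; C = -0.447214

-0.447214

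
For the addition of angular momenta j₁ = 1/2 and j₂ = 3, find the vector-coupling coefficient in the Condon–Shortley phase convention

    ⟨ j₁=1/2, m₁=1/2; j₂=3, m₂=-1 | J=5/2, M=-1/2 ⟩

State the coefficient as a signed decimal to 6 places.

√[6·1!0!5!/7! · 1!0!2!4!2!3!] = √(576/7)
  +(−1)^0/∏(0,1,0,2,0,3)! = 1/12  (running 1/12)
⟨..|..⟩ = √(576/7)·(1/12) = +0.755929

+0.755929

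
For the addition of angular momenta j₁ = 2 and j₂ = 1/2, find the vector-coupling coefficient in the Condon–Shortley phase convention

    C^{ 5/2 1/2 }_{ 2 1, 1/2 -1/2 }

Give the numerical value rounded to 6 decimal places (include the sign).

√[6·0!4!1!/6! · 3!1!0!1!3!2!] = √(72/5)
  +(−1)^0/∏(0,0,1,0,3,1)! = 1/6  (running 1/6)
⟨..|..⟩ = √(72/5)·(1/6) = +0.632456

+0.632456  (= +√(2/5))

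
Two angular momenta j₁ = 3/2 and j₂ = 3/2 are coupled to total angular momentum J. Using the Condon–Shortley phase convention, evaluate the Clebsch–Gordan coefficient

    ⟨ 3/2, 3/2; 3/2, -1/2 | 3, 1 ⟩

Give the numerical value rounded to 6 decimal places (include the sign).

+√(1/5) ≈ +0.447214

triangle: 0!·3!·3!/7! = 36/5040
(j±m)!: 3!·0!·1!·2!·4!·2! = 576
prefactor² = (2J+1)·Δ·N² = 144/5
  k=0: +1/(0!·0!·0!·1!·3!·2!) = 1/12
Σ = 1/12  ⇒  CG² = 144/5·1/12² = 1/5
CG = +√(1/5) = +0.447214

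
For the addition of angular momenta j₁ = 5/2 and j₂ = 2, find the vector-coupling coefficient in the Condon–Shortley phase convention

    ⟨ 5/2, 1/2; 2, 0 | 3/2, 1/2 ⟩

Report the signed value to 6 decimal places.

−√(2/35) = -0.239046

j₁+j₂−J=3  J+j₁−j₂=2  J−j₁+j₂=1  j₁+j₂+J+1=7
(j₁±m₁, j₂±m₂, J±M) = (3,2,2,2,2,1)
P² = 32/35
sum k=1..2:
  [1] −1/2 = -1/2
  [2] +1/4 = 1/4
S = -1/4
C² = P²·S² = 2/35 ; C = -0.239046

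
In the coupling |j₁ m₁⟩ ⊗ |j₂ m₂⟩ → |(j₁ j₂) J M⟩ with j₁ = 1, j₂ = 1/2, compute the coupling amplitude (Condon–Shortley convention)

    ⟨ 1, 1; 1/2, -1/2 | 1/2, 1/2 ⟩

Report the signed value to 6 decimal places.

√[2·1!1!0!/3! · 2!0!0!1!1!0!] = √(2/3)
  +(−1)^0/∏(0,1,0,0,1,0)! = 1  (running 1)
⟨..|..⟩ = √(2/3)·(1) = +0.816497

+√(2/3) ≈ +0.816497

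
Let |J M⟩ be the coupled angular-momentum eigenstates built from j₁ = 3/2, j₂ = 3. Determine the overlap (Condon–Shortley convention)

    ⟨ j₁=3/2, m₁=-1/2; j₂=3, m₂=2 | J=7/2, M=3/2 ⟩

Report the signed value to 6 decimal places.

−√(3/7) ≈ -0.654654

√[8·1!2!5!/9! · 1!2!5!1!5!2!] = √(6400/21)
  +(−1)^0/∏(0,1,2,5,0,0)! = 1/240  (running 1/240)
  +(−1)^1/∏(1,0,1,4,1,1)! = -1/24  (running -3/80)
⟨..|..⟩ = √(6400/21)·(-3/80) = -0.654654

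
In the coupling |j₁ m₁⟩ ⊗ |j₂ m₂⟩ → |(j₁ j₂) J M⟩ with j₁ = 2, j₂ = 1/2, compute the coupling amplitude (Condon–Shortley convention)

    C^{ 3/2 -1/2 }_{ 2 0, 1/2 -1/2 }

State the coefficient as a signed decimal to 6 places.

√[4·1!3!0!/5! · 2!2!0!1!1!2!] = √(8/5)
  +(−1)^0/∏(0,1,2,0,1,0)! = 1/2  (running 1/2)
⟨..|..⟩ = √(8/5)·(1/2) = +0.632456

+0.632456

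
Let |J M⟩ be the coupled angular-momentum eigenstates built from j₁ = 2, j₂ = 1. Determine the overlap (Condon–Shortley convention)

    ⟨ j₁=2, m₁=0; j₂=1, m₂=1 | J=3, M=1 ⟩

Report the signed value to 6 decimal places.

√[7·0!4!2!/7! · 2!2!2!0!4!2!] = √(128/5)
  +(−1)^0/∏(0,0,2,2,2,0)! = 1/8  (running 1/8)
⟨..|..⟩ = √(128/5)·(1/8) = +0.632456

+0.632456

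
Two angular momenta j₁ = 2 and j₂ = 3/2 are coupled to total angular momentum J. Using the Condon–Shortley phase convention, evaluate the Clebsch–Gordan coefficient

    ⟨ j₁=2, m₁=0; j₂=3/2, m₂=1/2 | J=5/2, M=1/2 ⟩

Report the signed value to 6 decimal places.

−√(3/35) = -0.292770

j₁+j₂−J=1  J+j₁−j₂=3  J−j₁+j₂=2  j₁+j₂+J+1=7
(j₁±m₁, j₂±m₂, J±M) = (2,2,2,1,3,2)
P² = 48/35
sum k=0..1:
  [0] +1/4 = 1/4
  [1] −1/2 = -1/2
S = -1/4
C² = P²·S² = 3/35 ; C = -0.292770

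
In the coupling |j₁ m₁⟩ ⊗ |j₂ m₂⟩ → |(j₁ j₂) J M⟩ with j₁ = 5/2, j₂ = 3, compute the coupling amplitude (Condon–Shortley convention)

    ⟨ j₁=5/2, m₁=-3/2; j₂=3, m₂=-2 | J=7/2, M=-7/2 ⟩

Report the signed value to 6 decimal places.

triangle: 2!×3!×4!/10! = 288/3628800
(j±m)!: 1!×4!×1!×5!×0!×7! = 14515200
prefactor² = (2J+1)×Δ×N² = 9216
  k=1: −1/(1!×1!×3!×0!×0!×4!) = -1/144
Σ = -1/144  ⇒  CG² = 9216×(-1/144)² = 4/9
CG = −√(4/9) = -0.666667

-0.666667  (= −√(4/9))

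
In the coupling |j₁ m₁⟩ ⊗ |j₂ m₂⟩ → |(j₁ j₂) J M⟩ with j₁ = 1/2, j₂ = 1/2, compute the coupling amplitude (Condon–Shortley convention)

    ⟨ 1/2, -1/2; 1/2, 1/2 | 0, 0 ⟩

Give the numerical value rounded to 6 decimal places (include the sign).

√[1·1!0!0!/2! · 0!1!1!0!0!0!] = √(1/2)
  +(−1)^1/∏(1,0,0,0,0,0)! = -1  (running -1)
⟨..|..⟩ = √(1/2)·(-1) = -0.707107

-0.707107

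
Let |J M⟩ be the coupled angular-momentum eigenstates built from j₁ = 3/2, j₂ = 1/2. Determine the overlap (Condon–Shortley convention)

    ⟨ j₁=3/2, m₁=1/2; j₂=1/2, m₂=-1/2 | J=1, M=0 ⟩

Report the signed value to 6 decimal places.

+0.707107  (= +√(1/2))

√[3·1!2!0!/4! · 2!1!0!1!1!1!] = √(1/2)
  +(−1)^0/∏(0,1,1,0,1,0)! = 1  (running 1)
⟨..|..⟩ = √(1/2)·(1) = +0.707107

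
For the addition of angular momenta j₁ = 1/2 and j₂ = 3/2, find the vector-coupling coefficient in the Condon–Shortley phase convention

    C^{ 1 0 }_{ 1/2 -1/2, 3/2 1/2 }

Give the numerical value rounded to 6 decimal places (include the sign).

-0.707107

triangle: 1!*0!*2!/4! = 2/24
(j±m)!: 0!*1!*2!*1!*1!*1! = 2
prefactor² = (2J+1)*Δ*N² = 1/2
  k=1: −1/(1!*0!*0!*1!*0!*1!) = -1
Σ = -1  ⇒  CG² = 1/2*(-1)² = 1/2
CG = −√(1/2) = -0.707107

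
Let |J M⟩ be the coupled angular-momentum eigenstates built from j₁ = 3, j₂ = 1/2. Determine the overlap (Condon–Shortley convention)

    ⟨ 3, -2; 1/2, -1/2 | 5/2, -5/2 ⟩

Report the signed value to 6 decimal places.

+0.377964  (= +√(1/7))

√[6·1!5!0!/7! · 1!5!0!1!0!5!] = √(14400/7)
  +(−1)^0/∏(0,1,5,0,0,0)! = 1/120  (running 1/120)
⟨..|..⟩ = √(14400/7)·(1/120) = +0.377964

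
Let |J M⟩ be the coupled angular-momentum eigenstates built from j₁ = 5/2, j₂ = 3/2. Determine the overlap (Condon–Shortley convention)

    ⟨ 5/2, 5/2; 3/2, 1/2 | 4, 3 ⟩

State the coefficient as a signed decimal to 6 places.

triangle: 0!*5!*3!/9! = 720/362880
(j±m)!: 5!*0!*2!*1!*7!*1! = 1209600
prefactor² = (2J+1)*Δ*N² = 21600
  k=0: +1/(0!*0!*0!*2!*5!*1!) = 1/240
Σ = 1/240  ⇒  CG² = 21600*1/240² = 3/8
CG = +√(3/8) = +0.612372

+√(3/8) = +0.612372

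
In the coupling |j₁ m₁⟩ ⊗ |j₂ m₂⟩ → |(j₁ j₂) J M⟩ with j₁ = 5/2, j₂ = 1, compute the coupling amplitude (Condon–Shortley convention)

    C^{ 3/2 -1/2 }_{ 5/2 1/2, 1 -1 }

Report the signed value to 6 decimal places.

+0.447214  (= +√(1/5))

j₁+j₂−J=2  J+j₁−j₂=3  J−j₁+j₂=0  j₁+j₂+J+1=6
(j₁±m₁, j₂±m₂, J±M) = (3,2,0,2,1,2)
P² = 16/5
sum k=0..0:
  [0] +1/4 = 1/4
S = 1/4
C² = P²·S² = 1/5 ; C = +0.447214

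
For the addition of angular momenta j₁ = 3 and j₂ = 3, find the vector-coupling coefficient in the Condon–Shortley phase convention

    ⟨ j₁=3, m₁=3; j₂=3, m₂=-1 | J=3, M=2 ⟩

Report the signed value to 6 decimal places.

j₁+j₂−J=3  J+j₁−j₂=3  J−j₁+j₂=3  j₁+j₂+J+1=10
(j₁±m₁, j₂±m₂, J±M) = (6,0,2,4,5,1)
P² = 1728
sum k=0..0:
  [0] +1/72 = 1/72
S = 1/72
C² = P²·S² = 1/3 ; C = +0.577350

+0.577350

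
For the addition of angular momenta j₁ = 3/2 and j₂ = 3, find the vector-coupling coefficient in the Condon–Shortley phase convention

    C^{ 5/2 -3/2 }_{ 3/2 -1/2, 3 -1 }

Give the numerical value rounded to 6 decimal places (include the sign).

-0.591608

j₁+j₂−J=2  J+j₁−j₂=1  J−j₁+j₂=4  j₁+j₂+J+1=8
(j₁±m₁, j₂±m₂, J±M) = (1,2,2,4,1,4)
P² = 576/35
sum k=1..2:
  [1] −1/6 = -1/6
  [2] +1/48 = 1/48
S = -7/48
C² = P²·S² = 7/20 ; C = -0.591608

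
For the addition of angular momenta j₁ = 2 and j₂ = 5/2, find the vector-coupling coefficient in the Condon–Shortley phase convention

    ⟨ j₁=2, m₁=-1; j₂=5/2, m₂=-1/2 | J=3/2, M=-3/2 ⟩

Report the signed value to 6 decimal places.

√[4·3!1!2!/7! · 1!3!2!3!0!3!] = √(144/35)
  +(−1)^2/∏(2,1,1,0,0,2)! = 1/4  (running 1/4)
⟨..|..⟩ = √(144/35)·(1/4) = +0.507093

+0.507093  (= +√(9/35))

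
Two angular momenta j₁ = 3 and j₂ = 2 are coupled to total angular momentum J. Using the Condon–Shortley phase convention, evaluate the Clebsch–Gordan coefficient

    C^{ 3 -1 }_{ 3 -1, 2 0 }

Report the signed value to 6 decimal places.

j₁+j₂−J=2  J+j₁−j₂=4  J−j₁+j₂=2  j₁+j₂+J+1=9
(j₁±m₁, j₂±m₂, J±M) = (2,4,2,2,2,4)
P² = 256/15
sum k=0..2:
  [0] +1/96 = 1/96
  [1] −1/6 = -1/6
  [2] +1/16 = 1/16
S = -3/32
C² = P²·S² = 3/20 ; C = -0.387298

-0.387298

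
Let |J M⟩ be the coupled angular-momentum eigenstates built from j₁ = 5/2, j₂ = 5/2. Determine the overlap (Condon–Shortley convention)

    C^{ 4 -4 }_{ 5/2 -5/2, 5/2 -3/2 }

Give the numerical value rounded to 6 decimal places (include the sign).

-0.707107

triangle: 1!·4!·4!/10! = 576/3628800
(j±m)!: 0!·5!·1!·4!·0!·8! = 116121600
prefactor² = (2J+1)·Δ·N² = 165888
  k=1: −1/(1!·0!·4!·0!·0!·4!) = -1/576
Σ = -1/576  ⇒  CG² = 165888·(-1/576)² = 1/2
CG = −√(1/2) = -0.707107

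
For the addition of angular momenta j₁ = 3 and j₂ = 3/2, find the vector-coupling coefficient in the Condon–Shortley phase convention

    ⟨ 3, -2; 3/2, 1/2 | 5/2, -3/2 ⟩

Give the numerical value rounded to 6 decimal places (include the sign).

+√(1/14) ≈ +0.267261

triangle: 2!×4!×1!/8! = 48/40320
(j±m)!: 1!×5!×2!×1!×1!×4! = 5760
prefactor² = (2J+1)×Δ×N² = 288/7
  k=1: −1/(1!×1!×4!×1!×0!×0!) = -1/24
  k=2: +1/(2!×0!×3!×0!×1!×1!) = 1/12
Σ = 1/24  ⇒  CG² = 288/7×1/24² = 1/14
CG = +√(1/14) = +0.267261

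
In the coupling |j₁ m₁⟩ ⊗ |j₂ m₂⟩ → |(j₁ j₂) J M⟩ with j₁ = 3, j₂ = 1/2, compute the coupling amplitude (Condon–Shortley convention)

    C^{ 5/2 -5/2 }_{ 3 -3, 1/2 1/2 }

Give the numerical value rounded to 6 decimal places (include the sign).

-0.925820  (= −√(6/7))

triangle: 1!*5!*0!/7! = 120/5040
(j±m)!: 0!*6!*1!*0!*0!*5! = 86400
prefactor² = (2J+1)*Δ*N² = 86400/7
  k=1: −1/(1!*0!*5!*0!*0!*0!) = -1/120
Σ = -1/120  ⇒  CG² = 86400/7*(-1/120)² = 6/7
CG = −√(6/7) = -0.925820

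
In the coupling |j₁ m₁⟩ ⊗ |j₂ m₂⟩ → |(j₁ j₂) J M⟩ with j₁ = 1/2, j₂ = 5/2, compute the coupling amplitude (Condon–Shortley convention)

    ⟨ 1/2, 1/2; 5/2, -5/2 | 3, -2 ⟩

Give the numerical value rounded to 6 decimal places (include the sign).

+√(1/6) = +0.408248

√[7·0!1!5!/7! · 1!0!0!5!1!5!] = √(2400)
  +(−1)^0/∏(0,0,0,0,1,5)! = 1/120  (running 1/120)
⟨..|..⟩ = √(2400)·(1/120) = +0.408248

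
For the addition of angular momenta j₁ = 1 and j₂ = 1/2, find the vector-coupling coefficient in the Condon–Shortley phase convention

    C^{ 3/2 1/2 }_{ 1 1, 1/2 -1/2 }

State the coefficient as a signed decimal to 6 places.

√[4·0!2!1!/4! · 2!0!0!1!2!1!] = √(4/3)
  +(−1)^0/∏(0,0,0,0,2,1)! = 1/2  (running 1/2)
⟨..|..⟩ = √(4/3)·(1/2) = +0.577350

+0.577350  (= +√(1/3))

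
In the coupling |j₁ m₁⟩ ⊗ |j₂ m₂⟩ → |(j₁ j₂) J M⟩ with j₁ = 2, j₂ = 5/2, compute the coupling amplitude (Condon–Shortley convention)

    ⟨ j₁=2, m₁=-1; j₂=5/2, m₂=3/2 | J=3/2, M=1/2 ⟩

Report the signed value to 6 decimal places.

triangle: 3!*1!*2!/7! = 12/5040
(j±m)!: 1!*3!*4!*1!*2!*1! = 288
prefactor² = (2J+1)*Δ*N² = 96/35
  k=2: +1/(2!*1!*1!*2!*0!*0!) = 1/4
  k=3: −1/(3!*0!*0!*1!*1!*1!) = -1/6
Σ = 1/12  ⇒  CG² = 96/35*1/12² = 2/105
CG = +√(2/105) = +0.138013

+√(2/105) = +0.138013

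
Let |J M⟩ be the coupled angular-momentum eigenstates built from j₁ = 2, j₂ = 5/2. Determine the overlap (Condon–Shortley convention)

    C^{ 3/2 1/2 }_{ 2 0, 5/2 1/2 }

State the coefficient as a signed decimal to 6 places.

+√(2/35) ≈ +0.239046

j₁+j₂−J=3  J+j₁−j₂=1  J−j₁+j₂=2  j₁+j₂+J+1=7
(j₁±m₁, j₂±m₂, J±M) = (2,2,3,2,2,1)
P² = 32/35
sum k=1..2:
  [1] −1/4 = -1/4
  [2] +1/2 = 1/2
S = 1/4
C² = P²·S² = 2/35 ; C = +0.239046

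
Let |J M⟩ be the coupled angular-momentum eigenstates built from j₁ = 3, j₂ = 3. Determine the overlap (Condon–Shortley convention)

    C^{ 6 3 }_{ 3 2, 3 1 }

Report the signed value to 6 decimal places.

+√(9/22) = +0.639602

j₁+j₂−J=0  J+j₁−j₂=6  J−j₁+j₂=6  j₁+j₂+J+1=13
(j₁±m₁, j₂±m₂, J±M) = (5,1,4,2,9,3)
P² = 149299200/11
sum k=0..0:
  [0] +1/5760 = 1/5760
S = 1/5760
C² = P²·S² = 9/22 ; C = +0.639602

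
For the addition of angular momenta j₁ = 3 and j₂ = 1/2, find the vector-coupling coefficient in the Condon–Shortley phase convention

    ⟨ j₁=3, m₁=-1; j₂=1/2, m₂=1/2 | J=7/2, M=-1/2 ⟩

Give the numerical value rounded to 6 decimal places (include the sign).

√[8·0!6!1!/8! · 2!4!1!0!3!4!] = √(6912/7)
  +(−1)^0/∏(0,0,4,1,2,0)! = 1/48  (running 1/48)
⟨..|..⟩ = √(6912/7)·(1/48) = +0.654654

+√(3/7) = +0.654654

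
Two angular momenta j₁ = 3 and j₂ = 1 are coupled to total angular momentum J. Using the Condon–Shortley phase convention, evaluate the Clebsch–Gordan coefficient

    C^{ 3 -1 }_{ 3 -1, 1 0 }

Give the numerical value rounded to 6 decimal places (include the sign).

−√(1/12) = -0.288675

j₁+j₂−J=1  J+j₁−j₂=5  J−j₁+j₂=1  j₁+j₂+J+1=8
(j₁±m₁, j₂±m₂, J±M) = (2,4,1,1,2,4)
P² = 48
sum k=0..1:
  [0] +1/24 = 1/24
  [1] −1/12 = -1/12
S = -1/24
C² = P²·S² = 1/12 ; C = -0.288675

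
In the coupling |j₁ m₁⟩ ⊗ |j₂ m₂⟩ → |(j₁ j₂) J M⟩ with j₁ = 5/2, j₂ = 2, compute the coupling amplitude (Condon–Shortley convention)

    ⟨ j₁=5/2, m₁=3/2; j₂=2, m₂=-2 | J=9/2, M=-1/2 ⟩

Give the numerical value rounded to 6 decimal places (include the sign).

triangle: 0!·5!·4!/10! = 2880/3628800
(j±m)!: 4!·1!·0!·4!·4!·5! = 1658880
prefactor² = (2J+1)·Δ·N² = 92160/7
  k=0: +1/(0!·0!·1!·0!·4!·4!) = 1/576
Σ = 1/576  ⇒  CG² = 92160/7·1/576² = 5/126
CG = +√(5/126) = +0.199205

+√(5/126) ≈ +0.199205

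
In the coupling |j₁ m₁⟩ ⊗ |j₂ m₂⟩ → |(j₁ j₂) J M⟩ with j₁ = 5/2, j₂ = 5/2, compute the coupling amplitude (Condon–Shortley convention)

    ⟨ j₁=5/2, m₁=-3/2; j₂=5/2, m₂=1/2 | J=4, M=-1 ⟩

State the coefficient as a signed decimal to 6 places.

triangle: 1!*4!*4!/10! = 576/3628800
(j±m)!: 1!*4!*3!*2!*3!*5! = 207360
prefactor² = (2J+1)*Δ*N² = 10368/35
  k=0: +1/(0!*1!*4!*3!*0!*1!) = 1/144
  k=1: −1/(1!*0!*3!*2!*1!*2!) = -1/24
Σ = -5/144  ⇒  CG² = 10368/35*(-5/144)² = 5/14
CG = −√(5/14) = -0.597614

−√(5/14) ≈ -0.597614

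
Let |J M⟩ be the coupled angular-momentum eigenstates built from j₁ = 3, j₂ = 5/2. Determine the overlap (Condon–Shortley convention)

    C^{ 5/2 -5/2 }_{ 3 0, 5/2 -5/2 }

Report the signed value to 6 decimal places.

triangle: 3!·3!·2!/9! = 72/362880
(j±m)!: 3!·3!·0!·5!·0!·5! = 518400
prefactor² = (2J+1)·Δ·N² = 4320/7
  k=0: +1/(0!·3!·3!·0!·0!·2!) = 1/72
Σ = 1/72  ⇒  CG² = 4320/7·1/72² = 5/42
CG = +√(5/42) = +0.345033

+0.345033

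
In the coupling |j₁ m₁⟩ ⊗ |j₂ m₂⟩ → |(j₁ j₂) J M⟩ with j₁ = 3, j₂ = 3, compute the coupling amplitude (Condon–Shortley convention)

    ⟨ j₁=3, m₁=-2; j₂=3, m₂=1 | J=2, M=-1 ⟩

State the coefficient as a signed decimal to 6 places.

j₁+j₂−J=4  J+j₁−j₂=2  J−j₁+j₂=2  j₁+j₂+J+1=9
(j₁±m₁, j₂±m₂, J±M) = (1,5,4,2,1,3)
P² = 320/7
sum k=3..4:
  [3] −1/12 = -1/12
  [4] +1/48 = 1/48
S = -1/16
C² = P²·S² = 5/28 ; C = -0.422577

−√(5/28) ≈ -0.422577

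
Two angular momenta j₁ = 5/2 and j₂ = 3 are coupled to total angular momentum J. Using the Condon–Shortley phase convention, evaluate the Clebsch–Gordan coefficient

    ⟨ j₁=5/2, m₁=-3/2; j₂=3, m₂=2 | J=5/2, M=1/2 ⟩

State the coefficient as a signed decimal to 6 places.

triangle: 3!×2!×3!/9! = 72/362880
(j±m)!: 1!×4!×5!×1!×3!×2! = 34560
prefactor² = (2J+1)×Δ×N² = 288/7
  k=2: +1/(2!×1!×2!×3!×0!×0!) = 1/24
  k=3: −1/(3!×0!×1!×2!×1!×1!) = -1/12
Σ = -1/24  ⇒  CG² = 288/7×(-1/24)² = 1/14
CG = −√(1/14) = -0.267261

−√(1/14) = -0.267261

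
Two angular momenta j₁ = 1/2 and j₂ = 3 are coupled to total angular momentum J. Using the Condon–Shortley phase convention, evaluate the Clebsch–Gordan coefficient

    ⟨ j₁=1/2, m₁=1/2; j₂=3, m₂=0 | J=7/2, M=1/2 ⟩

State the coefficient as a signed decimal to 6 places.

+√(4/7) = +0.755929

√[8·0!1!6!/8! · 1!0!3!3!4!3!] = √(5184/7)
  +(−1)^0/∏(0,0,0,3,1,3)! = 1/36  (running 1/36)
⟨..|..⟩ = √(5184/7)·(1/36) = +0.755929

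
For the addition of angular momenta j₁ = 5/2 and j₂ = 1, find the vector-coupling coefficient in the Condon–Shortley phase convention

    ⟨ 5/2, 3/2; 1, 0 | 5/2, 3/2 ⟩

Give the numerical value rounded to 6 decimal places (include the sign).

+0.507093  (= +√(9/35))

√[6·1!4!1!/7! · 4!1!1!1!4!1!] = √(576/35)
  +(−1)^0/∏(0,1,1,1,3,0)! = 1/6  (running 1/6)
  +(−1)^1/∏(1,0,0,0,4,1)! = -1/24  (running 1/8)
⟨..|..⟩ = √(576/35)·(1/8) = +0.507093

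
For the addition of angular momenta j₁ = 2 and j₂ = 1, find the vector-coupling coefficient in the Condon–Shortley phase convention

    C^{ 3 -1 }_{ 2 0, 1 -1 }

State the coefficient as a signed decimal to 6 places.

+√(2/5) = +0.632456

triangle: 0!×4!×2!/7! = 48/5040
(j±m)!: 2!×2!×0!×2!×2!×4! = 384
prefactor² = (2J+1)×Δ×N² = 128/5
  k=0: +1/(0!×0!×2!×0!×2!×2!) = 1/8
Σ = 1/8  ⇒  CG² = 128/5×1/8² = 2/5
CG = +√(2/5) = +0.632456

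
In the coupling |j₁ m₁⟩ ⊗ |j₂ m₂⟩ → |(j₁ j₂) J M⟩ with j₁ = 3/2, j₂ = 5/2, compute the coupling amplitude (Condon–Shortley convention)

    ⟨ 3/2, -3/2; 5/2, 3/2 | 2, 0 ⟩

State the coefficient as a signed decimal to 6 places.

+√(3/7) = +0.654654

j₁+j₂−J=2  J+j₁−j₂=1  J−j₁+j₂=3  j₁+j₂+J+1=7
(j₁±m₁, j₂±m₂, J±M) = (0,3,4,1,2,2)
P² = 48/7
sum k=2..2:
  [2] +1/4 = 1/4
S = 1/4
C² = P²·S² = 3/7 ; C = +0.654654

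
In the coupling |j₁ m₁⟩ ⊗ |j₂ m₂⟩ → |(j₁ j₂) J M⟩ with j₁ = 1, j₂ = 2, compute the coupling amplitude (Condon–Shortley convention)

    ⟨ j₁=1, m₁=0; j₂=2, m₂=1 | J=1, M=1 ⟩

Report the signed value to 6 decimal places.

triangle: 2!*0!*2!/5! = 4/120
(j±m)!: 1!*1!*3!*1!*2!*0! = 12
prefactor² = (2J+1)*Δ*N² = 6/5
  k=1: −1/(1!*1!*0!*2!*0!*0!) = -1/2
Σ = -1/2  ⇒  CG² = 6/5*(-1/2)² = 3/10
CG = −√(3/10) = -0.547723

-0.547723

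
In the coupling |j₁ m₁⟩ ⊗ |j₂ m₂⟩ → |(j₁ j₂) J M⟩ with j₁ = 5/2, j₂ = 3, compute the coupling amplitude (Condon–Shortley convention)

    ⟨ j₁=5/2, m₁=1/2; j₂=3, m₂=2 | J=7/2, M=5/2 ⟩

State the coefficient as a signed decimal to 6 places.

-0.178174  (= −√(2/63))

j₁+j₂−J=2  J+j₁−j₂=3  J−j₁+j₂=4  j₁+j₂+J+1=10
(j₁±m₁, j₂±m₂, J±M) = (3,2,5,1,6,1)
P² = 4608/7
sum k=1..2:
  [1] −1/48 = -1/48
  [2] +1/72 = 1/72
S = -1/144
C² = P²·S² = 2/63 ; C = -0.178174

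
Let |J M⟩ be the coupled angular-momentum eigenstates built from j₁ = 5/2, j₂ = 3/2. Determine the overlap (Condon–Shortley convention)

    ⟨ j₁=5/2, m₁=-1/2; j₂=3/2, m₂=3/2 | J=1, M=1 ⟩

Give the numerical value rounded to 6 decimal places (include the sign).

triangle: 3!*2!*0!/6! = 12/720
(j±m)!: 2!*3!*3!*0!*2!*0! = 144
prefactor² = (2J+1)*Δ*N² = 36/5
  k=3: −1/(3!*0!*0!*0!*2!*0!) = -1/12
Σ = -1/12  ⇒  CG² = 36/5*(-1/12)² = 1/20
CG = −√(1/20) = -0.223607

−√(1/20) ≈ -0.223607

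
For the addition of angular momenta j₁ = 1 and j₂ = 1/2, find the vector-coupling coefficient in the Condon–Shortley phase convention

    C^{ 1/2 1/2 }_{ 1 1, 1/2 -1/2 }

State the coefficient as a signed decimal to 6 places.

√[2·1!1!0!/3! · 2!0!0!1!1!0!] = √(2/3)
  +(−1)^0/∏(0,1,0,0,1,0)! = 1  (running 1)
⟨..|..⟩ = √(2/3)·(1) = +0.816497

+√(2/3) ≈ +0.816497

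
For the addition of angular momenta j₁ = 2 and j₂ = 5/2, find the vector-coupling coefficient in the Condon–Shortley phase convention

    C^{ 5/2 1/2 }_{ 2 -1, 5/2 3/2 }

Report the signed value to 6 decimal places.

j₁+j₂−J=2  J+j₁−j₂=2  J−j₁+j₂=3  j₁+j₂+J+1=8
(j₁±m₁, j₂±m₂, J±M) = (1,3,4,1,3,2)
P² = 216/35
sum k=1..2:
  [1] −1/12 = -1/12
  [2] +1/4 = 1/4
S = 1/6
C² = P²·S² = 6/35 ; C = +0.414039

+√(6/35) ≈ +0.414039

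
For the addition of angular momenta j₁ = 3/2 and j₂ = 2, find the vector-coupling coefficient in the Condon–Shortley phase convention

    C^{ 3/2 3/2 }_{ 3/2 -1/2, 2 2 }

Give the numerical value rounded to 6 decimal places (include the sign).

+0.632456

triangle: 2!*1!*2!/6! = 4/720
(j±m)!: 1!*2!*4!*0!*3!*0! = 288
prefactor² = (2J+1)*Δ*N² = 32/5
  k=2: +1/(2!*0!*0!*2!*1!*0!) = 1/4
Σ = 1/4  ⇒  CG² = 32/5*1/4² = 2/5
CG = +√(2/5) = +0.632456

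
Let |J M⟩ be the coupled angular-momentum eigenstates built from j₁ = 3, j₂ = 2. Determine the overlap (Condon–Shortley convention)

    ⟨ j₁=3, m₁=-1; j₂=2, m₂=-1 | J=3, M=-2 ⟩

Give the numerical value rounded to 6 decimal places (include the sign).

-0.500000  (= −√(1/4))

triangle: 2!·4!·2!/9! = 96/362880
(j±m)!: 2!·4!·1!·3!·1!·5! = 34560
prefactor² = (2J+1)·Δ·N² = 64
  k=0: +1/(0!·2!·4!·1!·0!·1!) = 1/48
  k=1: −1/(1!·1!·3!·0!·1!·2!) = -1/12
Σ = -1/16  ⇒  CG² = 64·(-1/16)² = 1/4
CG = −√(1/4) = -0.500000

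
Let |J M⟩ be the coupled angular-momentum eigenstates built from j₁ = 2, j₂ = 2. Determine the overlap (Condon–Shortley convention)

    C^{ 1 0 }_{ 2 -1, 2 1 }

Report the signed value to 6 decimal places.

+√(1/10) ≈ +0.316228

triangle: 3!*1!*1!/6! = 6/720
(j±m)!: 1!*3!*3!*1!*1!*1! = 36
prefactor² = (2J+1)*Δ*N² = 9/10
  k=2: +1/(2!*1!*1!*1!*0!*0!) = 1/2
  k=3: −1/(3!*0!*0!*0!*1!*1!) = -1/6
Σ = 1/3  ⇒  CG² = 9/10*1/3² = 1/10
CG = +√(1/10) = +0.316228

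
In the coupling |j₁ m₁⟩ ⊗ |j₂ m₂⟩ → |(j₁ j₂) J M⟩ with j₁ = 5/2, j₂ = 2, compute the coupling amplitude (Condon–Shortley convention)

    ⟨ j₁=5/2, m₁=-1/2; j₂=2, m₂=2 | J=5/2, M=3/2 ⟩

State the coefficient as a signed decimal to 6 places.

√[6·2!3!2!/8! · 2!3!4!0!4!1!] = √(864/35)
  +(−1)^2/∏(2,0,1,2,2,0)! = 1/8  (running 1/8)
⟨..|..⟩ = √(864/35)·(1/8) = +0.621059

+√(27/70) ≈ +0.621059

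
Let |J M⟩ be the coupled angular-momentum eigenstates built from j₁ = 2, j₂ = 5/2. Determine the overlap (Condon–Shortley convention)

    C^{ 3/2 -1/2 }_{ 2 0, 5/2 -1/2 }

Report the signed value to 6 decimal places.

triangle: 3!*1!*2!/7! = 12/5040
(j±m)!: 2!*2!*2!*3!*1!*2! = 96
prefactor² = (2J+1)*Δ*N² = 32/35
  k=1: −1/(1!*2!*1!*1!*0!*1!) = -1/2
  k=2: +1/(2!*1!*0!*0!*1!*2!) = 1/4
Σ = -1/4  ⇒  CG² = 32/35*(-1/4)² = 2/35
CG = −√(2/35) = -0.239046

-0.239046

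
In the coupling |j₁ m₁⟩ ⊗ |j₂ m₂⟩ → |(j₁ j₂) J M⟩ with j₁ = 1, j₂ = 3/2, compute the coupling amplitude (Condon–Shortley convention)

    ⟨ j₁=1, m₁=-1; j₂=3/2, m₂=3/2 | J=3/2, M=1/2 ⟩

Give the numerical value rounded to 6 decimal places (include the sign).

√[4·1!1!2!/5! · 0!2!3!0!2!1!] = √(8/5)
  +(−1)^1/∏(1,0,1,2,0,0)! = -1/2  (running -1/2)
⟨..|..⟩ = √(8/5)·(-1/2) = -0.632456

-0.632456  (= −√(2/5))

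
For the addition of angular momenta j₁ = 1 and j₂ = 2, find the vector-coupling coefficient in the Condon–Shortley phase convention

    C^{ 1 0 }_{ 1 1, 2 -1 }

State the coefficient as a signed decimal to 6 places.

√[3·2!0!2!/5! · 2!0!1!3!1!1!] = √(6/5)
  +(−1)^0/∏(0,2,0,1,0,1)! = 1/2  (running 1/2)
⟨..|..⟩ = √(6/5)·(1/2) = +0.547723

+0.547723  (= +√(3/10))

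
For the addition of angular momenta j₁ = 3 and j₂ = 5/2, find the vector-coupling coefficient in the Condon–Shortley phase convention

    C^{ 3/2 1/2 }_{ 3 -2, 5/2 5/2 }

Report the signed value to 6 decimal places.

+√(5/21) ≈ +0.487950

j₁+j₂−J=4  J+j₁−j₂=2  J−j₁+j₂=1  j₁+j₂+J+1=8
(j₁±m₁, j₂±m₂, J±M) = (1,5,5,0,2,1)
P² = 960/7
sum k=4..4:
  [4] +1/24 = 1/24
S = 1/24
C² = P²·S² = 5/21 ; C = +0.487950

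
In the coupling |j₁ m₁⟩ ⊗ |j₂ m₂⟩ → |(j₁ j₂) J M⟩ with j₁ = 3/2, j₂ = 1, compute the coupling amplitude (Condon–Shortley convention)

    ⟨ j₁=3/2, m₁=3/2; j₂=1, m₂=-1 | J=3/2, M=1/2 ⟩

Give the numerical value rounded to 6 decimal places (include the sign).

+√(2/5) ≈ +0.632456

√[4·1!2!1!/5! · 3!0!0!2!2!1!] = √(8/5)
  +(−1)^0/∏(0,1,0,0,2,1)! = 1/2  (running 1/2)
⟨..|..⟩ = √(8/5)·(1/2) = +0.632456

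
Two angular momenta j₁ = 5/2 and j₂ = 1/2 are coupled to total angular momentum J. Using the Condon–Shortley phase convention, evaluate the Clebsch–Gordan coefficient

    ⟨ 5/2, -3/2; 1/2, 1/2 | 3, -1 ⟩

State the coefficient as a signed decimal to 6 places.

+√(1/3) ≈ +0.577350

j₁+j₂−J=0  J+j₁−j₂=5  J−j₁+j₂=1  j₁+j₂+J+1=7
(j₁±m₁, j₂±m₂, J±M) = (1,4,1,0,2,4)
P² = 192
sum k=0..0:
  [0] +1/24 = 1/24
S = 1/24
C² = P²·S² = 1/3 ; C = +0.577350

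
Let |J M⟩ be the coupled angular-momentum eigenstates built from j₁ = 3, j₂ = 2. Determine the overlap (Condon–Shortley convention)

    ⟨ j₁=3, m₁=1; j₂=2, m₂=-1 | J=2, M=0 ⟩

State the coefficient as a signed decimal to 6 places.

√[5·3!3!1!/8! · 4!2!1!3!2!2!] = √(36/7)
  +(−1)^0/∏(0,3,2,1,1,0)! = 1/12  (running 1/12)
  +(−1)^1/∏(1,2,1,0,2,1)! = -1/4  (running -1/6)
⟨..|..⟩ = √(36/7)·(-1/6) = -0.377964

−√(1/7) ≈ -0.377964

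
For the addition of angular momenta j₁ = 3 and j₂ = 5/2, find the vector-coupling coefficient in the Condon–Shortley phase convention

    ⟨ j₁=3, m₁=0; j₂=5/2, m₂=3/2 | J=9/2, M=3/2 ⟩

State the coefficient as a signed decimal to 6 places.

√[10·1!5!4!/11! · 3!3!4!1!6!3!] = √(207360/77)
  +(−1)^0/∏(0,1,3,4,2,0)! = 1/288  (running 1/288)
  +(−1)^1/∏(1,0,2,3,3,1)! = -1/72  (running -1/96)
⟨..|..⟩ = √(207360/77)·(-1/96) = -0.540562

−√(45/154) = -0.540562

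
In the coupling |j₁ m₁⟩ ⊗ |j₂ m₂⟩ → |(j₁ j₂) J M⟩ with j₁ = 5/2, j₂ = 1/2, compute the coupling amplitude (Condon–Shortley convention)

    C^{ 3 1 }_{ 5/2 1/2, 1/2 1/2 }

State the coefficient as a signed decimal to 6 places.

triangle: 0!·5!·1!/7! = 120/5040
(j±m)!: 3!·2!·1!·0!·4!·2! = 576
prefactor² = (2J+1)·Δ·N² = 96
  k=0: +1/(0!·0!·2!·1!·3!·0!) = 1/12
Σ = 1/12  ⇒  CG² = 96·1/12² = 2/3
CG = +√(2/3) = +0.816497

+√(2/3) ≈ +0.816497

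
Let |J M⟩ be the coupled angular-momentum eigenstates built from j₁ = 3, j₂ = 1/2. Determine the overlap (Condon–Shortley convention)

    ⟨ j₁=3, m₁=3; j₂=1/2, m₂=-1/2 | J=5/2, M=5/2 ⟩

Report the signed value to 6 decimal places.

+√(6/7) ≈ +0.925820

√[6·1!5!0!/7! · 6!0!0!1!5!0!] = √(86400/7)
  +(−1)^0/∏(0,1,0,0,5,0)! = 1/120  (running 1/120)
⟨..|..⟩ = √(86400/7)·(1/120) = +0.925820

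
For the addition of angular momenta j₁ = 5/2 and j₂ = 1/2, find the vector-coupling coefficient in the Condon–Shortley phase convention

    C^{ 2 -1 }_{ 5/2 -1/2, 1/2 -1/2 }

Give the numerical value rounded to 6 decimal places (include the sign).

triangle: 1!*4!*0!/6! = 24/720
(j±m)!: 2!*3!*0!*1!*1!*3! = 72
prefactor² = (2J+1)*Δ*N² = 12
  k=0: +1/(0!*1!*3!*0!*1!*0!) = 1/6
Σ = 1/6  ⇒  CG² = 12*1/6² = 1/3
CG = +√(1/3) = +0.577350

+√(1/3) = +0.577350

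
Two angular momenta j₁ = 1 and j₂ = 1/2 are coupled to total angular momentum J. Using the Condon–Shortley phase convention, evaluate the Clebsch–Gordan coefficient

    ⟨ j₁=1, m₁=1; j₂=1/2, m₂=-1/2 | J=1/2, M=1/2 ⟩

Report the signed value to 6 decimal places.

+0.816497

triangle: 1!·1!·0!/3! = 1/6
(j±m)!: 2!·0!·0!·1!·1!·0! = 2
prefactor² = (2J+1)·Δ·N² = 2/3
  k=0: +1/(0!·1!·0!·0!·1!·0!) = 1
Σ = 1  ⇒  CG² = 2/3·1² = 2/3
CG = +√(2/3) = +0.816497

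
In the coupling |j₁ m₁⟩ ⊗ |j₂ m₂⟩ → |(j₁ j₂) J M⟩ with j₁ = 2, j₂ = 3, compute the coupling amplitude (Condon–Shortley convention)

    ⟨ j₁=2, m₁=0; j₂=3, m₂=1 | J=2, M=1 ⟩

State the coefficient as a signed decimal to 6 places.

√[5·3!1!3!/8! · 2!2!4!2!3!1!] = √(36/7)
  +(−1)^1/∏(1,2,1,3,0,0)! = -1/12  (running -1/12)
  +(−1)^2/∏(2,1,0,2,1,1)! = 1/4  (running 1/6)
⟨..|..⟩ = √(36/7)·(1/6) = +0.377964

+√(1/7) ≈ +0.377964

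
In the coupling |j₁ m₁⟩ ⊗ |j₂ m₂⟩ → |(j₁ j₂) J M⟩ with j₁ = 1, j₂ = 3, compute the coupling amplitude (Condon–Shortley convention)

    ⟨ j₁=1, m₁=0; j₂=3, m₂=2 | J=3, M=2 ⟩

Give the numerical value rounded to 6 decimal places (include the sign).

√[7·1!1!5!/8! · 1!1!5!1!5!1!] = √(300)
  +(−1)^0/∏(0,1,1,5,0,0)! = 1/120  (running 1/120)
  +(−1)^1/∏(1,0,0,4,1,1)! = -1/24  (running -1/30)
⟨..|..⟩ = √(300)·(-1/30) = -0.577350

−√(1/3) = -0.577350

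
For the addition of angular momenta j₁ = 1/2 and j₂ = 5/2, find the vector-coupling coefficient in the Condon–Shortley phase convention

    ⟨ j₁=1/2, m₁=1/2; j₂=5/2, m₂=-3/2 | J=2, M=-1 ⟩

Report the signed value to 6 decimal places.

+√(2/3) ≈ +0.816497

√[5·1!0!4!/6! · 1!0!1!4!1!3!] = √(24)
  +(−1)^0/∏(0,1,0,1,0,3)! = 1/6  (running 1/6)
⟨..|..⟩ = √(24)·(1/6) = +0.816497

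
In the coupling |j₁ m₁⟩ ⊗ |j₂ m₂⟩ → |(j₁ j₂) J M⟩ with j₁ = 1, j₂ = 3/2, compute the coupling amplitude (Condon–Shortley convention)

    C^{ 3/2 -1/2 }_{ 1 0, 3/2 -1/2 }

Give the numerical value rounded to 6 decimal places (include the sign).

+0.258199  (= +√(1/15))

triangle: 1!*1!*2!/5! = 2/120
(j±m)!: 1!*1!*1!*2!*1!*2! = 4
prefactor² = (2J+1)*Δ*N² = 4/15
  k=0: +1/(0!*1!*1!*1!*0!*1!) = 1
  k=1: −1/(1!*0!*0!*0!*1!*2!) = -1/2
Σ = 1/2  ⇒  CG² = 4/15*1/2² = 1/15
CG = +√(1/15) = +0.258199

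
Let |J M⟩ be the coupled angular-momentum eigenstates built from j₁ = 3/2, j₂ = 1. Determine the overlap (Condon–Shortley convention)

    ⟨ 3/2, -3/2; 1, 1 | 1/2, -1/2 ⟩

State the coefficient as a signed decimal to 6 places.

triangle: 2!*1!*0!/4! = 2/24
(j±m)!: 0!*3!*2!*0!*0!*1! = 12
prefactor² = (2J+1)*Δ*N² = 2
  k=2: +1/(2!*0!*1!*0!*0!*0!) = 1/2
Σ = 1/2  ⇒  CG² = 2*1/2² = 1/2
CG = +√(1/2) = +0.707107

+0.707107  (= +√(1/2))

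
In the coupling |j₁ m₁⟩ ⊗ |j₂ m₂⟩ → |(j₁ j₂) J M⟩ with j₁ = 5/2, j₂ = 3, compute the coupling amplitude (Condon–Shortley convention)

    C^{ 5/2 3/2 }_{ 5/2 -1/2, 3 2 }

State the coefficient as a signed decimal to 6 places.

√[6·3!2!3!/9! · 2!3!5!1!4!1!] = √(288/7)
  +(−1)^2/∏(2,1,1,3,1,0)! = 1/12  (running 1/12)
  +(−1)^3/∏(3,0,0,2,2,1)! = -1/24  (running 1/24)
⟨..|..⟩ = √(288/7)·(1/24) = +0.267261

+0.267261  (= +√(1/14))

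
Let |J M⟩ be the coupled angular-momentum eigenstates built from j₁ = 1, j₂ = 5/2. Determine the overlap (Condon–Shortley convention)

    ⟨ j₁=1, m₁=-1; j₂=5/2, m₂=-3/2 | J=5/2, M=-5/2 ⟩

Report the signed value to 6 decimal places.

triangle: 1!*1!*4!/7! = 24/5040
(j±m)!: 0!*2!*1!*4!*0!*5! = 5760
prefactor² = (2J+1)*Δ*N² = 1152/7
  k=1: −1/(1!*0!*1!*0!*0!*4!) = -1/24
Σ = -1/24  ⇒  CG² = 1152/7*(-1/24)² = 2/7
CG = −√(2/7) = -0.534522

-0.534522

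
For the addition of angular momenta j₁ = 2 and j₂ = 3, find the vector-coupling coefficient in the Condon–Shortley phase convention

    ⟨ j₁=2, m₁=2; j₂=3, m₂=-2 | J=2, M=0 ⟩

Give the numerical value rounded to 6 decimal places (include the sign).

j₁+j₂−J=3  J+j₁−j₂=1  J−j₁+j₂=3  j₁+j₂+J+1=8
(j₁±m₁, j₂±m₂, J±M) = (4,0,1,5,2,2)
P² = 360/7
sum k=0..0:
  [0] +1/12 = 1/12
S = 1/12
C² = P²·S² = 5/14 ; C = +0.597614

+0.597614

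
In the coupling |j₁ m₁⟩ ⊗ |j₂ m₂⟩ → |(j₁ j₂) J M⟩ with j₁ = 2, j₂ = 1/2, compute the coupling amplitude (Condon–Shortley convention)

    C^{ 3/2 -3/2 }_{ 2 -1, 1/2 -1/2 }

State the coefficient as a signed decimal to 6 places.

triangle: 1!*3!*0!/5! = 6/120
(j±m)!: 1!*3!*0!*1!*0!*3! = 36
prefactor² = (2J+1)*Δ*N² = 36/5
  k=0: +1/(0!*1!*3!*0!*0!*0!) = 1/6
Σ = 1/6  ⇒  CG² = 36/5*1/6² = 1/5
CG = +√(1/5) = +0.447214

+0.447214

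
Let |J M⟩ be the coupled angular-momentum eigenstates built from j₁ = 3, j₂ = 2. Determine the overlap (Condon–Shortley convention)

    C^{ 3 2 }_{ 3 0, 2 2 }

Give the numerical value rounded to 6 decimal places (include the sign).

+√(1/3) ≈ +0.577350

√[7·2!4!2!/9! · 3!3!4!0!5!1!] = √(192)
  +(−1)^2/∏(2,0,1,2,3,0)! = 1/24  (running 1/24)
⟨..|..⟩ = √(192)·(1/24) = +0.577350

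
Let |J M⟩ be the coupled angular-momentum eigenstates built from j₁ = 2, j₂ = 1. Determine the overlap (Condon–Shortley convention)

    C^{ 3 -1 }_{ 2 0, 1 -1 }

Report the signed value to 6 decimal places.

+0.632456

triangle: 0!×4!×2!/7! = 48/5040
(j±m)!: 2!×2!×0!×2!×2!×4! = 384
prefactor² = (2J+1)×Δ×N² = 128/5
  k=0: +1/(0!×0!×2!×0!×2!×2!) = 1/8
Σ = 1/8  ⇒  CG² = 128/5×1/8² = 2/5
CG = +√(2/5) = +0.632456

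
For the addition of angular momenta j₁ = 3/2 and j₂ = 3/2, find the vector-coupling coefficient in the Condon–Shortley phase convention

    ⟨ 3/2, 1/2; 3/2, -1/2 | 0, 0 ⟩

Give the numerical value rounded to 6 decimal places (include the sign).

triangle: 3!·0!·0!/4! = 6/24
(j±m)!: 2!·1!·1!·2!·0!·0! = 4
prefactor² = (2J+1)·Δ·N² = 1
  k=1: −1/(1!·2!·0!·0!·0!·0!) = -1/2
Σ = -1/2  ⇒  CG² = 1·(-1/2)² = 1/4
CG = −√(1/4) = -0.500000

−√(1/4) ≈ -0.500000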